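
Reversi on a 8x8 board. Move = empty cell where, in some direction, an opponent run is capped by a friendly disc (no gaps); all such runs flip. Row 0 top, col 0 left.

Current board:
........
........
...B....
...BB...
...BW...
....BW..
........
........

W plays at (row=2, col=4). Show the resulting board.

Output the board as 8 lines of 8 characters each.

Answer: ........
........
...BW...
...BW...
...BW...
....BW..
........
........

Derivation:
Place W at (2,4); scan 8 dirs for brackets.
Dir NW: first cell '.' (not opp) -> no flip
Dir N: first cell '.' (not opp) -> no flip
Dir NE: first cell '.' (not opp) -> no flip
Dir W: opp run (2,3), next='.' -> no flip
Dir E: first cell '.' (not opp) -> no flip
Dir SW: opp run (3,3), next='.' -> no flip
Dir S: opp run (3,4) capped by W -> flip
Dir SE: first cell '.' (not opp) -> no flip
All flips: (3,4)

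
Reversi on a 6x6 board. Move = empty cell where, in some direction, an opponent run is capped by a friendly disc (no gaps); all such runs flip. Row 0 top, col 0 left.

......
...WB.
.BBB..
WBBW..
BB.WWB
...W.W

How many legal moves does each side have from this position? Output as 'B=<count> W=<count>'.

-- B to move --
(0,2): no bracket -> illegal
(0,3): flips 1 -> legal
(0,4): flips 1 -> legal
(1,2): flips 1 -> legal
(2,0): flips 1 -> legal
(2,4): no bracket -> illegal
(3,4): flips 1 -> legal
(3,5): no bracket -> illegal
(4,2): flips 2 -> legal
(5,2): no bracket -> illegal
(5,4): flips 1 -> legal
B mobility = 7
-- W to move --
(0,3): no bracket -> illegal
(0,4): no bracket -> illegal
(0,5): no bracket -> illegal
(1,0): flips 2 -> legal
(1,1): flips 1 -> legal
(1,2): flips 1 -> legal
(1,5): flips 1 -> legal
(2,0): no bracket -> illegal
(2,4): no bracket -> illegal
(2,5): no bracket -> illegal
(3,4): no bracket -> illegal
(3,5): flips 1 -> legal
(4,2): no bracket -> illegal
(5,0): flips 1 -> legal
(5,1): no bracket -> illegal
(5,2): flips 1 -> legal
(5,4): no bracket -> illegal
W mobility = 7

Answer: B=7 W=7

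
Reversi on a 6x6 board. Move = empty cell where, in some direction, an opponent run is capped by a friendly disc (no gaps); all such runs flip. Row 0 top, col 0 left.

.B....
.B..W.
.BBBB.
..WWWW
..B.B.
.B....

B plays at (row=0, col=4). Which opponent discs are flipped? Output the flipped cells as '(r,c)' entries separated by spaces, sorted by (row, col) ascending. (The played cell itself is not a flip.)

Answer: (1,4)

Derivation:
Dir NW: edge -> no flip
Dir N: edge -> no flip
Dir NE: edge -> no flip
Dir W: first cell '.' (not opp) -> no flip
Dir E: first cell '.' (not opp) -> no flip
Dir SW: first cell '.' (not opp) -> no flip
Dir S: opp run (1,4) capped by B -> flip
Dir SE: first cell '.' (not opp) -> no flip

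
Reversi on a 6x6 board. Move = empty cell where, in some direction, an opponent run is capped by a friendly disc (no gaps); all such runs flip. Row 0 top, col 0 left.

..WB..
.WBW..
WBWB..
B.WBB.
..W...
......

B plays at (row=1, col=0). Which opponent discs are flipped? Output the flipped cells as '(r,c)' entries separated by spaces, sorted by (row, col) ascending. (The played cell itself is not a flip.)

Dir NW: edge -> no flip
Dir N: first cell '.' (not opp) -> no flip
Dir NE: first cell '.' (not opp) -> no flip
Dir W: edge -> no flip
Dir E: opp run (1,1) capped by B -> flip
Dir SW: edge -> no flip
Dir S: opp run (2,0) capped by B -> flip
Dir SE: first cell 'B' (not opp) -> no flip

Answer: (1,1) (2,0)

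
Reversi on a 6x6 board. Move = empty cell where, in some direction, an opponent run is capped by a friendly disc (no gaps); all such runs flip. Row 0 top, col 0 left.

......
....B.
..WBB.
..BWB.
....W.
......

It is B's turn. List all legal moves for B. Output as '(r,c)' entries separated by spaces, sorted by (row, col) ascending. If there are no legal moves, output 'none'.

(1,1): no bracket -> illegal
(1,2): flips 1 -> legal
(1,3): no bracket -> illegal
(2,1): flips 1 -> legal
(3,1): no bracket -> illegal
(3,5): no bracket -> illegal
(4,2): flips 1 -> legal
(4,3): flips 1 -> legal
(4,5): no bracket -> illegal
(5,3): no bracket -> illegal
(5,4): flips 1 -> legal
(5,5): no bracket -> illegal

Answer: (1,2) (2,1) (4,2) (4,3) (5,4)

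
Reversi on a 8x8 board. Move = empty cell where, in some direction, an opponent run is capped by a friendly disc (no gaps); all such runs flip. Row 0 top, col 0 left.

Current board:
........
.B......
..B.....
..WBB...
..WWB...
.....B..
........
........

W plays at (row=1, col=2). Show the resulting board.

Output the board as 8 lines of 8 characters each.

Place W at (1,2); scan 8 dirs for brackets.
Dir NW: first cell '.' (not opp) -> no flip
Dir N: first cell '.' (not opp) -> no flip
Dir NE: first cell '.' (not opp) -> no flip
Dir W: opp run (1,1), next='.' -> no flip
Dir E: first cell '.' (not opp) -> no flip
Dir SW: first cell '.' (not opp) -> no flip
Dir S: opp run (2,2) capped by W -> flip
Dir SE: first cell '.' (not opp) -> no flip
All flips: (2,2)

Answer: ........
.BW.....
..W.....
..WBB...
..WWB...
.....B..
........
........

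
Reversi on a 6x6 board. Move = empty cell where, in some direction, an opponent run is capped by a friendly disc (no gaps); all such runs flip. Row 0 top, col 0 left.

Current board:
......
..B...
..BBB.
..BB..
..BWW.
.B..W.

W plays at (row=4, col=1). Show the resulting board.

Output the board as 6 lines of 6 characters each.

Place W at (4,1); scan 8 dirs for brackets.
Dir NW: first cell '.' (not opp) -> no flip
Dir N: first cell '.' (not opp) -> no flip
Dir NE: opp run (3,2) (2,3), next='.' -> no flip
Dir W: first cell '.' (not opp) -> no flip
Dir E: opp run (4,2) capped by W -> flip
Dir SW: first cell '.' (not opp) -> no flip
Dir S: opp run (5,1), next=edge -> no flip
Dir SE: first cell '.' (not opp) -> no flip
All flips: (4,2)

Answer: ......
..B...
..BBB.
..BB..
.WWWW.
.B..W.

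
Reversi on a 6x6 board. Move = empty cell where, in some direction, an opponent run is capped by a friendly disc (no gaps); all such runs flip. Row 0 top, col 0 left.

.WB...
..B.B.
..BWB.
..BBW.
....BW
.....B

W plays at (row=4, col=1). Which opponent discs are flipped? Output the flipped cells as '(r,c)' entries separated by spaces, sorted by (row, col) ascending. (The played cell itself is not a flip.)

Dir NW: first cell '.' (not opp) -> no flip
Dir N: first cell '.' (not opp) -> no flip
Dir NE: opp run (3,2) capped by W -> flip
Dir W: first cell '.' (not opp) -> no flip
Dir E: first cell '.' (not opp) -> no flip
Dir SW: first cell '.' (not opp) -> no flip
Dir S: first cell '.' (not opp) -> no flip
Dir SE: first cell '.' (not opp) -> no flip

Answer: (3,2)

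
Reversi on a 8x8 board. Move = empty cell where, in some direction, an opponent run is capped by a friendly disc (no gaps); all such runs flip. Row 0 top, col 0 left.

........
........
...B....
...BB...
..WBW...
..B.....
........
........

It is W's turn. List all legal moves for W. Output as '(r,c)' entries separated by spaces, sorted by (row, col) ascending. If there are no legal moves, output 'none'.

Answer: (2,2) (2,4) (6,2)

Derivation:
(1,2): no bracket -> illegal
(1,3): no bracket -> illegal
(1,4): no bracket -> illegal
(2,2): flips 1 -> legal
(2,4): flips 2 -> legal
(2,5): no bracket -> illegal
(3,2): no bracket -> illegal
(3,5): no bracket -> illegal
(4,1): no bracket -> illegal
(4,5): no bracket -> illegal
(5,1): no bracket -> illegal
(5,3): no bracket -> illegal
(5,4): no bracket -> illegal
(6,1): no bracket -> illegal
(6,2): flips 1 -> legal
(6,3): no bracket -> illegal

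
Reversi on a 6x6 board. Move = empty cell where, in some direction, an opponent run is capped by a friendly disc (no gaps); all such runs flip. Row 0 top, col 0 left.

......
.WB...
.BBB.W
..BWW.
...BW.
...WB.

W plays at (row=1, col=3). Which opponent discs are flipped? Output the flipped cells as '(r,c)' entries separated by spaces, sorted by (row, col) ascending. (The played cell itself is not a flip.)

Dir NW: first cell '.' (not opp) -> no flip
Dir N: first cell '.' (not opp) -> no flip
Dir NE: first cell '.' (not opp) -> no flip
Dir W: opp run (1,2) capped by W -> flip
Dir E: first cell '.' (not opp) -> no flip
Dir SW: opp run (2,2), next='.' -> no flip
Dir S: opp run (2,3) capped by W -> flip
Dir SE: first cell '.' (not opp) -> no flip

Answer: (1,2) (2,3)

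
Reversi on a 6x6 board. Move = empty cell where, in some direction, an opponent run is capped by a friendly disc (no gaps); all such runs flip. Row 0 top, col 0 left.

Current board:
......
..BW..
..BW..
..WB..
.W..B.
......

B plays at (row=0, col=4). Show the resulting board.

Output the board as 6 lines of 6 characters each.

Place B at (0,4); scan 8 dirs for brackets.
Dir NW: edge -> no flip
Dir N: edge -> no flip
Dir NE: edge -> no flip
Dir W: first cell '.' (not opp) -> no flip
Dir E: first cell '.' (not opp) -> no flip
Dir SW: opp run (1,3) capped by B -> flip
Dir S: first cell '.' (not opp) -> no flip
Dir SE: first cell '.' (not opp) -> no flip
All flips: (1,3)

Answer: ....B.
..BB..
..BW..
..WB..
.W..B.
......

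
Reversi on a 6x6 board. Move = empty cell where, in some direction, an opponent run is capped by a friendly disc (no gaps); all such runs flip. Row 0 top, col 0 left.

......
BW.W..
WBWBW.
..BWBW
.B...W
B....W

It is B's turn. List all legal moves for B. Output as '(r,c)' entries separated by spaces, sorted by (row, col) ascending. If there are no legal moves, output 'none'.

Answer: (0,1) (0,3) (1,2) (1,4) (2,5) (3,0) (4,3)

Derivation:
(0,0): no bracket -> illegal
(0,1): flips 1 -> legal
(0,2): no bracket -> illegal
(0,3): flips 1 -> legal
(0,4): no bracket -> illegal
(1,2): flips 2 -> legal
(1,4): flips 1 -> legal
(1,5): no bracket -> illegal
(2,5): flips 1 -> legal
(3,0): flips 1 -> legal
(3,1): no bracket -> illegal
(4,2): no bracket -> illegal
(4,3): flips 1 -> legal
(4,4): no bracket -> illegal
(5,4): no bracket -> illegal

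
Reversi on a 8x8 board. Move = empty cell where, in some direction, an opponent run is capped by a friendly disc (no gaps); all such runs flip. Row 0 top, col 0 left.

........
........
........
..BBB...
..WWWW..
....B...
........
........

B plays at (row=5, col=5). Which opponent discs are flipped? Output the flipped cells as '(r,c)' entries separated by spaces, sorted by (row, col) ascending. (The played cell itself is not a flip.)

Answer: (4,4)

Derivation:
Dir NW: opp run (4,4) capped by B -> flip
Dir N: opp run (4,5), next='.' -> no flip
Dir NE: first cell '.' (not opp) -> no flip
Dir W: first cell 'B' (not opp) -> no flip
Dir E: first cell '.' (not opp) -> no flip
Dir SW: first cell '.' (not opp) -> no flip
Dir S: first cell '.' (not opp) -> no flip
Dir SE: first cell '.' (not opp) -> no flip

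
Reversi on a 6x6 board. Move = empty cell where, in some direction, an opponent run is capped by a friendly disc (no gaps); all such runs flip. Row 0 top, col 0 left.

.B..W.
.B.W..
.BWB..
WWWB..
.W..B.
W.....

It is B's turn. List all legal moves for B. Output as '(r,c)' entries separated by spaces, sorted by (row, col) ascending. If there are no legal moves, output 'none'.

(0,2): no bracket -> illegal
(0,3): flips 1 -> legal
(0,5): no bracket -> illegal
(1,2): no bracket -> illegal
(1,4): no bracket -> illegal
(1,5): no bracket -> illegal
(2,0): no bracket -> illegal
(2,4): no bracket -> illegal
(4,0): no bracket -> illegal
(4,2): no bracket -> illegal
(4,3): flips 1 -> legal
(5,1): flips 2 -> legal
(5,2): no bracket -> illegal

Answer: (0,3) (4,3) (5,1)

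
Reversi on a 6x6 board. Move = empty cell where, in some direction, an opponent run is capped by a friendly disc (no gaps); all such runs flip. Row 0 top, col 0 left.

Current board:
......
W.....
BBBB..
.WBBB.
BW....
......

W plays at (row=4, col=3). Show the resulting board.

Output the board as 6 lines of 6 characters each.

Answer: ......
W.....
BWBB..
.WWBB.
BW.W..
......

Derivation:
Place W at (4,3); scan 8 dirs for brackets.
Dir NW: opp run (3,2) (2,1) capped by W -> flip
Dir N: opp run (3,3) (2,3), next='.' -> no flip
Dir NE: opp run (3,4), next='.' -> no flip
Dir W: first cell '.' (not opp) -> no flip
Dir E: first cell '.' (not opp) -> no flip
Dir SW: first cell '.' (not opp) -> no flip
Dir S: first cell '.' (not opp) -> no flip
Dir SE: first cell '.' (not opp) -> no flip
All flips: (2,1) (3,2)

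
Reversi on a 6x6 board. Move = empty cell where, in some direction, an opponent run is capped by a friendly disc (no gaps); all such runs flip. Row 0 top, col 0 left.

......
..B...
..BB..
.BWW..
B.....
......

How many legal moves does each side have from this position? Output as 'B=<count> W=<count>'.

-- B to move --
(2,1): no bracket -> illegal
(2,4): no bracket -> illegal
(3,4): flips 2 -> legal
(4,1): flips 1 -> legal
(4,2): flips 1 -> legal
(4,3): flips 1 -> legal
(4,4): flips 1 -> legal
B mobility = 5
-- W to move --
(0,1): no bracket -> illegal
(0,2): flips 2 -> legal
(0,3): no bracket -> illegal
(1,1): flips 1 -> legal
(1,3): flips 1 -> legal
(1,4): flips 1 -> legal
(2,0): no bracket -> illegal
(2,1): no bracket -> illegal
(2,4): no bracket -> illegal
(3,0): flips 1 -> legal
(3,4): no bracket -> illegal
(4,1): no bracket -> illegal
(4,2): no bracket -> illegal
(5,0): no bracket -> illegal
(5,1): no bracket -> illegal
W mobility = 5

Answer: B=5 W=5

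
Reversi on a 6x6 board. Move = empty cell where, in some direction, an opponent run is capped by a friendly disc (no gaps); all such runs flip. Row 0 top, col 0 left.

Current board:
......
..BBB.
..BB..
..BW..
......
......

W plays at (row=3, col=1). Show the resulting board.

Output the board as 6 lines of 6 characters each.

Place W at (3,1); scan 8 dirs for brackets.
Dir NW: first cell '.' (not opp) -> no flip
Dir N: first cell '.' (not opp) -> no flip
Dir NE: opp run (2,2) (1,3), next='.' -> no flip
Dir W: first cell '.' (not opp) -> no flip
Dir E: opp run (3,2) capped by W -> flip
Dir SW: first cell '.' (not opp) -> no flip
Dir S: first cell '.' (not opp) -> no flip
Dir SE: first cell '.' (not opp) -> no flip
All flips: (3,2)

Answer: ......
..BBB.
..BB..
.WWW..
......
......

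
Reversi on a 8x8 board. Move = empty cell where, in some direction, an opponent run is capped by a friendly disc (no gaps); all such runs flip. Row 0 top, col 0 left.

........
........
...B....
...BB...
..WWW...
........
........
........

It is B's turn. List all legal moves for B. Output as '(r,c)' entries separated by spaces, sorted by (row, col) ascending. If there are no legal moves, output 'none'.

(3,1): no bracket -> illegal
(3,2): no bracket -> illegal
(3,5): no bracket -> illegal
(4,1): no bracket -> illegal
(4,5): no bracket -> illegal
(5,1): flips 1 -> legal
(5,2): flips 1 -> legal
(5,3): flips 1 -> legal
(5,4): flips 1 -> legal
(5,5): flips 1 -> legal

Answer: (5,1) (5,2) (5,3) (5,4) (5,5)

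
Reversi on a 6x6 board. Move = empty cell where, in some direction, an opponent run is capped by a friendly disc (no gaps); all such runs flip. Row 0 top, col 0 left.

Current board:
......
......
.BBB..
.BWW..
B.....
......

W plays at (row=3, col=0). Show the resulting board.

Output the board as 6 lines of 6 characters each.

Place W at (3,0); scan 8 dirs for brackets.
Dir NW: edge -> no flip
Dir N: first cell '.' (not opp) -> no flip
Dir NE: opp run (2,1), next='.' -> no flip
Dir W: edge -> no flip
Dir E: opp run (3,1) capped by W -> flip
Dir SW: edge -> no flip
Dir S: opp run (4,0), next='.' -> no flip
Dir SE: first cell '.' (not opp) -> no flip
All flips: (3,1)

Answer: ......
......
.BBB..
WWWW..
B.....
......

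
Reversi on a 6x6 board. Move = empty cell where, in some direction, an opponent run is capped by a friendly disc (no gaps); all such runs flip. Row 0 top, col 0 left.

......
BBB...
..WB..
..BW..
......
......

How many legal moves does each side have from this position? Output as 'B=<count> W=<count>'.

-- B to move --
(1,3): no bracket -> illegal
(2,1): flips 1 -> legal
(2,4): no bracket -> illegal
(3,1): no bracket -> illegal
(3,4): flips 1 -> legal
(4,2): no bracket -> illegal
(4,3): flips 1 -> legal
(4,4): flips 2 -> legal
B mobility = 4
-- W to move --
(0,0): flips 1 -> legal
(0,1): no bracket -> illegal
(0,2): flips 1 -> legal
(0,3): no bracket -> illegal
(1,3): flips 1 -> legal
(1,4): no bracket -> illegal
(2,0): no bracket -> illegal
(2,1): no bracket -> illegal
(2,4): flips 1 -> legal
(3,1): flips 1 -> legal
(3,4): no bracket -> illegal
(4,1): no bracket -> illegal
(4,2): flips 1 -> legal
(4,3): no bracket -> illegal
W mobility = 6

Answer: B=4 W=6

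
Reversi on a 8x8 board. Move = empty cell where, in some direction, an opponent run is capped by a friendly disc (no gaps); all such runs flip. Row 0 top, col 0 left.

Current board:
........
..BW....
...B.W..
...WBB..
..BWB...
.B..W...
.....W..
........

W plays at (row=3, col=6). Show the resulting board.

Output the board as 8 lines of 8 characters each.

Answer: ........
..BW....
...B.W..
...WWWW.
..BWB...
.B..W...
.....W..
........

Derivation:
Place W at (3,6); scan 8 dirs for brackets.
Dir NW: first cell 'W' (not opp) -> no flip
Dir N: first cell '.' (not opp) -> no flip
Dir NE: first cell '.' (not opp) -> no flip
Dir W: opp run (3,5) (3,4) capped by W -> flip
Dir E: first cell '.' (not opp) -> no flip
Dir SW: first cell '.' (not opp) -> no flip
Dir S: first cell '.' (not opp) -> no flip
Dir SE: first cell '.' (not opp) -> no flip
All flips: (3,4) (3,5)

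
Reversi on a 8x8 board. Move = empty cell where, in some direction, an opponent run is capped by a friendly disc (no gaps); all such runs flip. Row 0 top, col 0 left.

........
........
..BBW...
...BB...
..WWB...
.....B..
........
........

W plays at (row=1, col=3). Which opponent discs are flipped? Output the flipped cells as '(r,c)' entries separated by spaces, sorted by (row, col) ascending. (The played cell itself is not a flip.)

Dir NW: first cell '.' (not opp) -> no flip
Dir N: first cell '.' (not opp) -> no flip
Dir NE: first cell '.' (not opp) -> no flip
Dir W: first cell '.' (not opp) -> no flip
Dir E: first cell '.' (not opp) -> no flip
Dir SW: opp run (2,2), next='.' -> no flip
Dir S: opp run (2,3) (3,3) capped by W -> flip
Dir SE: first cell 'W' (not opp) -> no flip

Answer: (2,3) (3,3)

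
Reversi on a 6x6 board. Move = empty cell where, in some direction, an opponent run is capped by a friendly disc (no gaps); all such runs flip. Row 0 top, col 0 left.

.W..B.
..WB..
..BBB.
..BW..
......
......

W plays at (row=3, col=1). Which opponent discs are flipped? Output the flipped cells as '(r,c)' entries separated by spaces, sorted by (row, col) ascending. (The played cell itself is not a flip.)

Answer: (3,2)

Derivation:
Dir NW: first cell '.' (not opp) -> no flip
Dir N: first cell '.' (not opp) -> no flip
Dir NE: opp run (2,2) (1,3) (0,4), next=edge -> no flip
Dir W: first cell '.' (not opp) -> no flip
Dir E: opp run (3,2) capped by W -> flip
Dir SW: first cell '.' (not opp) -> no flip
Dir S: first cell '.' (not opp) -> no flip
Dir SE: first cell '.' (not opp) -> no flip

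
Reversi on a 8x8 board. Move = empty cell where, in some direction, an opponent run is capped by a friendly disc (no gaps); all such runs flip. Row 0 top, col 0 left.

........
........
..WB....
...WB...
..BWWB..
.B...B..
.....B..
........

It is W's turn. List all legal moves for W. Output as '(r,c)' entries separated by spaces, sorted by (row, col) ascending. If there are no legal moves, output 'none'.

(1,2): no bracket -> illegal
(1,3): flips 1 -> legal
(1,4): no bracket -> illegal
(2,4): flips 2 -> legal
(2,5): flips 1 -> legal
(3,1): no bracket -> illegal
(3,2): no bracket -> illegal
(3,5): flips 1 -> legal
(3,6): no bracket -> illegal
(4,0): no bracket -> illegal
(4,1): flips 1 -> legal
(4,6): flips 1 -> legal
(5,0): no bracket -> illegal
(5,2): no bracket -> illegal
(5,3): no bracket -> illegal
(5,4): no bracket -> illegal
(5,6): no bracket -> illegal
(6,0): flips 2 -> legal
(6,1): no bracket -> illegal
(6,2): no bracket -> illegal
(6,4): no bracket -> illegal
(6,6): flips 1 -> legal
(7,4): no bracket -> illegal
(7,5): no bracket -> illegal
(7,6): no bracket -> illegal

Answer: (1,3) (2,4) (2,5) (3,5) (4,1) (4,6) (6,0) (6,6)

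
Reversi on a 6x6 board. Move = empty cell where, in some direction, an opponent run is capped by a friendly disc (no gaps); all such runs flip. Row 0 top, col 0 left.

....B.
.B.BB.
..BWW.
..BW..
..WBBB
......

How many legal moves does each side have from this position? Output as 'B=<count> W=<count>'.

-- B to move --
(1,2): no bracket -> illegal
(1,5): no bracket -> illegal
(2,5): flips 2 -> legal
(3,1): no bracket -> illegal
(3,4): flips 2 -> legal
(3,5): flips 1 -> legal
(4,1): flips 1 -> legal
(5,1): no bracket -> illegal
(5,2): flips 1 -> legal
(5,3): no bracket -> illegal
B mobility = 5
-- W to move --
(0,0): flips 2 -> legal
(0,1): no bracket -> illegal
(0,2): flips 1 -> legal
(0,3): flips 1 -> legal
(0,5): flips 1 -> legal
(1,0): no bracket -> illegal
(1,2): flips 2 -> legal
(1,5): no bracket -> illegal
(2,0): no bracket -> illegal
(2,1): flips 1 -> legal
(2,5): no bracket -> illegal
(3,1): flips 1 -> legal
(3,4): no bracket -> illegal
(3,5): no bracket -> illegal
(4,1): flips 1 -> legal
(5,2): no bracket -> illegal
(5,3): flips 1 -> legal
(5,4): no bracket -> illegal
(5,5): flips 1 -> legal
W mobility = 10

Answer: B=5 W=10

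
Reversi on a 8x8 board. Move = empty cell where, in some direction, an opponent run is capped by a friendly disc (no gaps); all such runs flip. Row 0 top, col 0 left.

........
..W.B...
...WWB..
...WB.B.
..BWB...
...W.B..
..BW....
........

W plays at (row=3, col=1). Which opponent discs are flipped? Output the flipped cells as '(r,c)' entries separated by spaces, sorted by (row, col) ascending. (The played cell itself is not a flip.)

Answer: (4,2)

Derivation:
Dir NW: first cell '.' (not opp) -> no flip
Dir N: first cell '.' (not opp) -> no flip
Dir NE: first cell '.' (not opp) -> no flip
Dir W: first cell '.' (not opp) -> no flip
Dir E: first cell '.' (not opp) -> no flip
Dir SW: first cell '.' (not opp) -> no flip
Dir S: first cell '.' (not opp) -> no flip
Dir SE: opp run (4,2) capped by W -> flip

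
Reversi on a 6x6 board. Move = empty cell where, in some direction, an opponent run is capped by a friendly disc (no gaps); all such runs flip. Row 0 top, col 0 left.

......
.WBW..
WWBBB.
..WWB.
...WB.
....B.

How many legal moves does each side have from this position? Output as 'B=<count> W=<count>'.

Answer: B=12 W=9

Derivation:
-- B to move --
(0,0): flips 1 -> legal
(0,1): no bracket -> illegal
(0,2): flips 1 -> legal
(0,3): flips 1 -> legal
(0,4): flips 1 -> legal
(1,0): flips 4 -> legal
(1,4): flips 1 -> legal
(3,0): flips 1 -> legal
(3,1): flips 2 -> legal
(4,1): flips 1 -> legal
(4,2): flips 3 -> legal
(5,2): flips 1 -> legal
(5,3): flips 2 -> legal
B mobility = 12
-- W to move --
(0,1): no bracket -> illegal
(0,2): flips 2 -> legal
(0,3): flips 1 -> legal
(1,4): flips 1 -> legal
(1,5): flips 1 -> legal
(2,5): flips 4 -> legal
(3,1): flips 1 -> legal
(3,5): flips 2 -> legal
(4,5): flips 1 -> legal
(5,3): no bracket -> illegal
(5,5): flips 1 -> legal
W mobility = 9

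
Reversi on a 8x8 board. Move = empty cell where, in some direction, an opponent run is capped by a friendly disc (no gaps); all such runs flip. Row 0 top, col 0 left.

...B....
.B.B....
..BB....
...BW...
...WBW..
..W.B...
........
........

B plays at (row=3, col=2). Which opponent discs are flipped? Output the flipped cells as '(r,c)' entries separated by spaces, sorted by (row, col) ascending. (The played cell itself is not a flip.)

Dir NW: first cell '.' (not opp) -> no flip
Dir N: first cell 'B' (not opp) -> no flip
Dir NE: first cell 'B' (not opp) -> no flip
Dir W: first cell '.' (not opp) -> no flip
Dir E: first cell 'B' (not opp) -> no flip
Dir SW: first cell '.' (not opp) -> no flip
Dir S: first cell '.' (not opp) -> no flip
Dir SE: opp run (4,3) capped by B -> flip

Answer: (4,3)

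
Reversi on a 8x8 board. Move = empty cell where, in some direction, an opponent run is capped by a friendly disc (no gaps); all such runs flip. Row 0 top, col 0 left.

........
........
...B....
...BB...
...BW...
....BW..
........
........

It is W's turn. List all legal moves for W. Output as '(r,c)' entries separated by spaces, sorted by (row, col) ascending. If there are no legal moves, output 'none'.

Answer: (2,2) (2,4) (4,2) (5,3) (6,4)

Derivation:
(1,2): no bracket -> illegal
(1,3): no bracket -> illegal
(1,4): no bracket -> illegal
(2,2): flips 1 -> legal
(2,4): flips 1 -> legal
(2,5): no bracket -> illegal
(3,2): no bracket -> illegal
(3,5): no bracket -> illegal
(4,2): flips 1 -> legal
(4,5): no bracket -> illegal
(5,2): no bracket -> illegal
(5,3): flips 1 -> legal
(6,3): no bracket -> illegal
(6,4): flips 1 -> legal
(6,5): no bracket -> illegal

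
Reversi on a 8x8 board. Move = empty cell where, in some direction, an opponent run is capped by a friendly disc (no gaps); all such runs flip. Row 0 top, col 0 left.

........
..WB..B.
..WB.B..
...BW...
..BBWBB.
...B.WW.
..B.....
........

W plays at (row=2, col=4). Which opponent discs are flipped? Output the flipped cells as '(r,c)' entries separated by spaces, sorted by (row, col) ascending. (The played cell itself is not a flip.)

Answer: (2,3)

Derivation:
Dir NW: opp run (1,3), next='.' -> no flip
Dir N: first cell '.' (not opp) -> no flip
Dir NE: first cell '.' (not opp) -> no flip
Dir W: opp run (2,3) capped by W -> flip
Dir E: opp run (2,5), next='.' -> no flip
Dir SW: opp run (3,3) (4,2), next='.' -> no flip
Dir S: first cell 'W' (not opp) -> no flip
Dir SE: first cell '.' (not opp) -> no flip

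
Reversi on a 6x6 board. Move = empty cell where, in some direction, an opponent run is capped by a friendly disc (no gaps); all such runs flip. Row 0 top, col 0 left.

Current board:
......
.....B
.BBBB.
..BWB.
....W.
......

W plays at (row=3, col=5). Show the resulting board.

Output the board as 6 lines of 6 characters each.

Place W at (3,5); scan 8 dirs for brackets.
Dir NW: opp run (2,4), next='.' -> no flip
Dir N: first cell '.' (not opp) -> no flip
Dir NE: edge -> no flip
Dir W: opp run (3,4) capped by W -> flip
Dir E: edge -> no flip
Dir SW: first cell 'W' (not opp) -> no flip
Dir S: first cell '.' (not opp) -> no flip
Dir SE: edge -> no flip
All flips: (3,4)

Answer: ......
.....B
.BBBB.
..BWWW
....W.
......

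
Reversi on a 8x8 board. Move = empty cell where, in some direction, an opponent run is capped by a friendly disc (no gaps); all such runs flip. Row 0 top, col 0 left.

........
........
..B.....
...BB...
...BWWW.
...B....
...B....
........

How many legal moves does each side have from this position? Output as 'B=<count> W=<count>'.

Answer: B=5 W=5

Derivation:
-- B to move --
(3,5): flips 1 -> legal
(3,6): no bracket -> illegal
(3,7): no bracket -> illegal
(4,7): flips 3 -> legal
(5,4): flips 1 -> legal
(5,5): flips 1 -> legal
(5,6): flips 1 -> legal
(5,7): no bracket -> illegal
B mobility = 5
-- W to move --
(1,1): flips 2 -> legal
(1,2): no bracket -> illegal
(1,3): no bracket -> illegal
(2,1): no bracket -> illegal
(2,3): flips 1 -> legal
(2,4): flips 1 -> legal
(2,5): no bracket -> illegal
(3,1): no bracket -> illegal
(3,2): no bracket -> illegal
(3,5): no bracket -> illegal
(4,2): flips 1 -> legal
(5,2): no bracket -> illegal
(5,4): no bracket -> illegal
(6,2): flips 1 -> legal
(6,4): no bracket -> illegal
(7,2): no bracket -> illegal
(7,3): no bracket -> illegal
(7,4): no bracket -> illegal
W mobility = 5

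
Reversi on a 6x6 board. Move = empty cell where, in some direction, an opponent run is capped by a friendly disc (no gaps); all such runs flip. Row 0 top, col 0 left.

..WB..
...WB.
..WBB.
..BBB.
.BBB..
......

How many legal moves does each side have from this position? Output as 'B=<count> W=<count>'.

Answer: B=4 W=7

Derivation:
-- B to move --
(0,1): flips 1 -> legal
(0,4): no bracket -> illegal
(1,1): flips 1 -> legal
(1,2): flips 2 -> legal
(2,1): flips 1 -> legal
(3,1): no bracket -> illegal
B mobility = 4
-- W to move --
(0,4): flips 1 -> legal
(0,5): no bracket -> illegal
(1,2): no bracket -> illegal
(1,5): flips 1 -> legal
(2,1): no bracket -> illegal
(2,5): flips 2 -> legal
(3,0): no bracket -> illegal
(3,1): no bracket -> illegal
(3,5): flips 1 -> legal
(4,0): no bracket -> illegal
(4,4): flips 1 -> legal
(4,5): no bracket -> illegal
(5,0): no bracket -> illegal
(5,1): no bracket -> illegal
(5,2): flips 2 -> legal
(5,3): flips 3 -> legal
(5,4): no bracket -> illegal
W mobility = 7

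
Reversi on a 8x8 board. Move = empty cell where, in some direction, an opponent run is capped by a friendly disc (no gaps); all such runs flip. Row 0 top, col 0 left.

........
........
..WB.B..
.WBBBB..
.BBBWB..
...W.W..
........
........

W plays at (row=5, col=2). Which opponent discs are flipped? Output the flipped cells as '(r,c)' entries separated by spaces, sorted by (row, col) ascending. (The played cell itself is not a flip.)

Dir NW: opp run (4,1), next='.' -> no flip
Dir N: opp run (4,2) (3,2) capped by W -> flip
Dir NE: opp run (4,3) (3,4) (2,5), next='.' -> no flip
Dir W: first cell '.' (not opp) -> no flip
Dir E: first cell 'W' (not opp) -> no flip
Dir SW: first cell '.' (not opp) -> no flip
Dir S: first cell '.' (not opp) -> no flip
Dir SE: first cell '.' (not opp) -> no flip

Answer: (3,2) (4,2)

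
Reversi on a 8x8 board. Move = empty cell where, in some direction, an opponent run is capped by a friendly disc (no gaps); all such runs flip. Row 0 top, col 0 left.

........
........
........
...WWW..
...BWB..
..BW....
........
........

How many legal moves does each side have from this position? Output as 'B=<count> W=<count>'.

-- B to move --
(2,2): no bracket -> illegal
(2,3): flips 2 -> legal
(2,4): no bracket -> illegal
(2,5): flips 2 -> legal
(2,6): no bracket -> illegal
(3,2): no bracket -> illegal
(3,6): no bracket -> illegal
(4,2): no bracket -> illegal
(4,6): no bracket -> illegal
(5,4): flips 1 -> legal
(5,5): no bracket -> illegal
(6,2): no bracket -> illegal
(6,3): flips 1 -> legal
(6,4): no bracket -> illegal
B mobility = 4
-- W to move --
(3,2): no bracket -> illegal
(3,6): no bracket -> illegal
(4,1): no bracket -> illegal
(4,2): flips 1 -> legal
(4,6): flips 1 -> legal
(5,1): flips 1 -> legal
(5,4): no bracket -> illegal
(5,5): flips 1 -> legal
(5,6): flips 1 -> legal
(6,1): flips 2 -> legal
(6,2): no bracket -> illegal
(6,3): no bracket -> illegal
W mobility = 6

Answer: B=4 W=6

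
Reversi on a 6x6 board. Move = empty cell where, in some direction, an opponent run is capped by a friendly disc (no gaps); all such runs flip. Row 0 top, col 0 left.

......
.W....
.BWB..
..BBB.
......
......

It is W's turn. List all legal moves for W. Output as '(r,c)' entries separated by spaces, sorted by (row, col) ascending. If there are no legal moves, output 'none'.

Answer: (2,0) (2,4) (3,1) (4,2) (4,4)

Derivation:
(1,0): no bracket -> illegal
(1,2): no bracket -> illegal
(1,3): no bracket -> illegal
(1,4): no bracket -> illegal
(2,0): flips 1 -> legal
(2,4): flips 1 -> legal
(2,5): no bracket -> illegal
(3,0): no bracket -> illegal
(3,1): flips 1 -> legal
(3,5): no bracket -> illegal
(4,1): no bracket -> illegal
(4,2): flips 1 -> legal
(4,3): no bracket -> illegal
(4,4): flips 1 -> legal
(4,5): no bracket -> illegal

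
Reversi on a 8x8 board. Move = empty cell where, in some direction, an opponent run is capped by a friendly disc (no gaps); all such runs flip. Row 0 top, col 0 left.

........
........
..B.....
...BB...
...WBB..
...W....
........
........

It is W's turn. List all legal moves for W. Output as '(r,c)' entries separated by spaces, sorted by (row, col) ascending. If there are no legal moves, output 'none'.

(1,1): no bracket -> illegal
(1,2): no bracket -> illegal
(1,3): no bracket -> illegal
(2,1): no bracket -> illegal
(2,3): flips 1 -> legal
(2,4): no bracket -> illegal
(2,5): flips 1 -> legal
(3,1): no bracket -> illegal
(3,2): no bracket -> illegal
(3,5): flips 1 -> legal
(3,6): no bracket -> illegal
(4,2): no bracket -> illegal
(4,6): flips 2 -> legal
(5,4): no bracket -> illegal
(5,5): no bracket -> illegal
(5,6): no bracket -> illegal

Answer: (2,3) (2,5) (3,5) (4,6)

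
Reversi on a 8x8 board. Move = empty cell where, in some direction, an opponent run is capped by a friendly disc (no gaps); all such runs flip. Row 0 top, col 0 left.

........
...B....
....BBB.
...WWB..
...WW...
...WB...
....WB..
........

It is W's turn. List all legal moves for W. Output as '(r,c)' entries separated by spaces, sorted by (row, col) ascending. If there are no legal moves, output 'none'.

Answer: (1,4) (1,5) (1,6) (1,7) (3,6) (5,5) (6,6) (7,6)

Derivation:
(0,2): no bracket -> illegal
(0,3): no bracket -> illegal
(0,4): no bracket -> illegal
(1,2): no bracket -> illegal
(1,4): flips 1 -> legal
(1,5): flips 1 -> legal
(1,6): flips 1 -> legal
(1,7): flips 2 -> legal
(2,2): no bracket -> illegal
(2,3): no bracket -> illegal
(2,7): no bracket -> illegal
(3,6): flips 1 -> legal
(3,7): no bracket -> illegal
(4,5): no bracket -> illegal
(4,6): no bracket -> illegal
(5,5): flips 1 -> legal
(5,6): no bracket -> illegal
(6,3): no bracket -> illegal
(6,6): flips 1 -> legal
(7,4): no bracket -> illegal
(7,5): no bracket -> illegal
(7,6): flips 2 -> legal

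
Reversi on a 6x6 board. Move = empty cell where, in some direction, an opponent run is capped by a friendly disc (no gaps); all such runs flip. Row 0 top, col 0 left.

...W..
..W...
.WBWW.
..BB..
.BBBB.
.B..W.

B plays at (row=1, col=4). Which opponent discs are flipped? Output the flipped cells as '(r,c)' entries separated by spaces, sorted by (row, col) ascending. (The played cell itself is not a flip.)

Answer: (2,3)

Derivation:
Dir NW: opp run (0,3), next=edge -> no flip
Dir N: first cell '.' (not opp) -> no flip
Dir NE: first cell '.' (not opp) -> no flip
Dir W: first cell '.' (not opp) -> no flip
Dir E: first cell '.' (not opp) -> no flip
Dir SW: opp run (2,3) capped by B -> flip
Dir S: opp run (2,4), next='.' -> no flip
Dir SE: first cell '.' (not opp) -> no flip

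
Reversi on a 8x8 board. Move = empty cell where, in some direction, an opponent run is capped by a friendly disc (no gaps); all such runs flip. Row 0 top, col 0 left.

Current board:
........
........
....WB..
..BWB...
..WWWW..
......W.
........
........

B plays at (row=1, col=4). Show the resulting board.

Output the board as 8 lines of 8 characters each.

Place B at (1,4); scan 8 dirs for brackets.
Dir NW: first cell '.' (not opp) -> no flip
Dir N: first cell '.' (not opp) -> no flip
Dir NE: first cell '.' (not opp) -> no flip
Dir W: first cell '.' (not opp) -> no flip
Dir E: first cell '.' (not opp) -> no flip
Dir SW: first cell '.' (not opp) -> no flip
Dir S: opp run (2,4) capped by B -> flip
Dir SE: first cell 'B' (not opp) -> no flip
All flips: (2,4)

Answer: ........
....B...
....BB..
..BWB...
..WWWW..
......W.
........
........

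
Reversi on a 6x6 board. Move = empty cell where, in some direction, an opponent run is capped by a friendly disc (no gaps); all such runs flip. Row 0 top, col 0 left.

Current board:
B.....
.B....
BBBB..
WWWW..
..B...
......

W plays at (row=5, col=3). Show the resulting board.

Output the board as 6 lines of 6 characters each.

Place W at (5,3); scan 8 dirs for brackets.
Dir NW: opp run (4,2) capped by W -> flip
Dir N: first cell '.' (not opp) -> no flip
Dir NE: first cell '.' (not opp) -> no flip
Dir W: first cell '.' (not opp) -> no flip
Dir E: first cell '.' (not opp) -> no flip
Dir SW: edge -> no flip
Dir S: edge -> no flip
Dir SE: edge -> no flip
All flips: (4,2)

Answer: B.....
.B....
BBBB..
WWWW..
..W...
...W..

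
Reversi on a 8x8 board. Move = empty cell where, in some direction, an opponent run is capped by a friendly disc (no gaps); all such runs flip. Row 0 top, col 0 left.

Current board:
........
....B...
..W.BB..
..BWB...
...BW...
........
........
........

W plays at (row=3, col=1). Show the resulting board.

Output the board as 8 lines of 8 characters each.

Answer: ........
....B...
..W.BB..
.WWWB...
...BW...
........
........
........

Derivation:
Place W at (3,1); scan 8 dirs for brackets.
Dir NW: first cell '.' (not opp) -> no flip
Dir N: first cell '.' (not opp) -> no flip
Dir NE: first cell 'W' (not opp) -> no flip
Dir W: first cell '.' (not opp) -> no flip
Dir E: opp run (3,2) capped by W -> flip
Dir SW: first cell '.' (not opp) -> no flip
Dir S: first cell '.' (not opp) -> no flip
Dir SE: first cell '.' (not opp) -> no flip
All flips: (3,2)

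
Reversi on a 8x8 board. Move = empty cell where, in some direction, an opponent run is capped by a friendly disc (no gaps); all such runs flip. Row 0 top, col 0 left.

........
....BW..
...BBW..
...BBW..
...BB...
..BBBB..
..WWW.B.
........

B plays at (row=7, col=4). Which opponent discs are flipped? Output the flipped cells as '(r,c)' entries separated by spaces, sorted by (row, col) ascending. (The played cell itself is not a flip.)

Answer: (6,3) (6,4)

Derivation:
Dir NW: opp run (6,3) capped by B -> flip
Dir N: opp run (6,4) capped by B -> flip
Dir NE: first cell '.' (not opp) -> no flip
Dir W: first cell '.' (not opp) -> no flip
Dir E: first cell '.' (not opp) -> no flip
Dir SW: edge -> no flip
Dir S: edge -> no flip
Dir SE: edge -> no flip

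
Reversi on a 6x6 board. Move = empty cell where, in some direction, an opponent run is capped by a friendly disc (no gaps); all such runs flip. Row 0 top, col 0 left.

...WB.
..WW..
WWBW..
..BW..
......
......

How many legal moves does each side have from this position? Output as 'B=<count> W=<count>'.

-- B to move --
(0,1): no bracket -> illegal
(0,2): flips 2 -> legal
(1,0): flips 1 -> legal
(1,1): no bracket -> illegal
(1,4): flips 1 -> legal
(2,4): flips 1 -> legal
(3,0): no bracket -> illegal
(3,1): no bracket -> illegal
(3,4): flips 1 -> legal
(4,2): no bracket -> illegal
(4,3): no bracket -> illegal
(4,4): flips 1 -> legal
B mobility = 6
-- W to move --
(0,5): flips 1 -> legal
(1,1): flips 1 -> legal
(1,4): no bracket -> illegal
(1,5): no bracket -> illegal
(3,1): flips 2 -> legal
(4,1): flips 1 -> legal
(4,2): flips 2 -> legal
(4,3): flips 1 -> legal
W mobility = 6

Answer: B=6 W=6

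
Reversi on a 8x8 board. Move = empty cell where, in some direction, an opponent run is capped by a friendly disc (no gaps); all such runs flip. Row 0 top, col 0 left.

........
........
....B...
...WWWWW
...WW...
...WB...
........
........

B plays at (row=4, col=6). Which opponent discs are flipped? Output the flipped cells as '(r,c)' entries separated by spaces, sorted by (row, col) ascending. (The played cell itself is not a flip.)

Dir NW: opp run (3,5) capped by B -> flip
Dir N: opp run (3,6), next='.' -> no flip
Dir NE: opp run (3,7), next=edge -> no flip
Dir W: first cell '.' (not opp) -> no flip
Dir E: first cell '.' (not opp) -> no flip
Dir SW: first cell '.' (not opp) -> no flip
Dir S: first cell '.' (not opp) -> no flip
Dir SE: first cell '.' (not opp) -> no flip

Answer: (3,5)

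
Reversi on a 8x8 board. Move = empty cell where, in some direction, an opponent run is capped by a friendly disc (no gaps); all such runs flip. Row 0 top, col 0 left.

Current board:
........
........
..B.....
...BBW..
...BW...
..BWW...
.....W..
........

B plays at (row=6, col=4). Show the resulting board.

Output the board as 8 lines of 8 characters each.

Place B at (6,4); scan 8 dirs for brackets.
Dir NW: opp run (5,3), next='.' -> no flip
Dir N: opp run (5,4) (4,4) capped by B -> flip
Dir NE: first cell '.' (not opp) -> no flip
Dir W: first cell '.' (not opp) -> no flip
Dir E: opp run (6,5), next='.' -> no flip
Dir SW: first cell '.' (not opp) -> no flip
Dir S: first cell '.' (not opp) -> no flip
Dir SE: first cell '.' (not opp) -> no flip
All flips: (4,4) (5,4)

Answer: ........
........
..B.....
...BBW..
...BB...
..BWB...
....BW..
........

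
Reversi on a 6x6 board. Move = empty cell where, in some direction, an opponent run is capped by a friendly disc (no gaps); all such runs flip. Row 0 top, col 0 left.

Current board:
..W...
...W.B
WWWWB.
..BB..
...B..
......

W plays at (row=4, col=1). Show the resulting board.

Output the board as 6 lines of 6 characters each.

Place W at (4,1); scan 8 dirs for brackets.
Dir NW: first cell '.' (not opp) -> no flip
Dir N: first cell '.' (not opp) -> no flip
Dir NE: opp run (3,2) capped by W -> flip
Dir W: first cell '.' (not opp) -> no flip
Dir E: first cell '.' (not opp) -> no flip
Dir SW: first cell '.' (not opp) -> no flip
Dir S: first cell '.' (not opp) -> no flip
Dir SE: first cell '.' (not opp) -> no flip
All flips: (3,2)

Answer: ..W...
...W.B
WWWWB.
..WB..
.W.B..
......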